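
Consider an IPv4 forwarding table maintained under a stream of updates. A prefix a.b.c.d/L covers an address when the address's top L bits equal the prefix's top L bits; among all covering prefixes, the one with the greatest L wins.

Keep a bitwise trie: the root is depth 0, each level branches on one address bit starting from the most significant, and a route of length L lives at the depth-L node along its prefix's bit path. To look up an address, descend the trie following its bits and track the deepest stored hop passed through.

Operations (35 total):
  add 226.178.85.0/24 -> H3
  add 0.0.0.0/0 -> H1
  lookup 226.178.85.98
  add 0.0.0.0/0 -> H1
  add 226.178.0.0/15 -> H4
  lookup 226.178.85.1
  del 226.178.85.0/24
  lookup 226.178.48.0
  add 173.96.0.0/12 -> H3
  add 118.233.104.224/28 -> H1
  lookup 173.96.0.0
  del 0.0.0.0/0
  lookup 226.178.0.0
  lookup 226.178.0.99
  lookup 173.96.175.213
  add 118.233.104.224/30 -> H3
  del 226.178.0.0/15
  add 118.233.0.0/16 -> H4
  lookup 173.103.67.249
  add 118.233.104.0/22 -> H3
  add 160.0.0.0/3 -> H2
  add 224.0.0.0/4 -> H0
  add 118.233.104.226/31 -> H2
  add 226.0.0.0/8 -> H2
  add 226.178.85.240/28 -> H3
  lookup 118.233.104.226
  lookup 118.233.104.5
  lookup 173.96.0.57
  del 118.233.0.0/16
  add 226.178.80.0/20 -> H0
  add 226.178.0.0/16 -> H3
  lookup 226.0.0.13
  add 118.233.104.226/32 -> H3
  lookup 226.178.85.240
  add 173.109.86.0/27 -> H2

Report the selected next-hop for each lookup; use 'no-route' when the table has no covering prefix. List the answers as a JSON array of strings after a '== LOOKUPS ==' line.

Process each operation:
  add 226.178.85.0/24 -> H3 at depth 24
  add 0.0.0.0/0 -> H1 at depth 0
  ? 226.178.85.98  path d0:H1→d1:-→d2:-→d3:-→d4:-→d5:-→d6:-→d7:-→d8:-→d9:-→d10:-→d11:-→d12:-→d13:-→d14:-→d15:-→d16:-→d17:-→d18:-→d19:-→d20:-→d21:-→d22:-→d23:-→d24:H3  best=H3
  add 0.0.0.0/0 -> H1 at depth 0
  add 226.178.0.0/15 -> H4 at depth 15
  ? 226.178.85.1  path d0:H1→d1:-→d2:-→d3:-→d4:-→d5:-→d6:-→d7:-→d8:-→d9:-→d10:-→d11:-→d12:-→d13:-→d14:-→d15:H4→d16:-→d17:-→d18:-→d19:-→d20:-→d21:-→d22:-→d23:-→d24:H3  best=H3
  del 226.178.85.0/24 (clear depth 24)
  ? 226.178.48.0  path d0:H1→d1:-→d2:-→d3:-→d4:-→d5:-→d6:-→d7:-→d8:-→d9:-→d10:-→d11:-→d12:-→d13:-→d14:-→d15:H4→d16:-→d17:-  best=H4
  add 173.96.0.0/12 -> H3 at depth 12
  add 118.233.104.224/28 -> H1 at depth 28
  ? 173.96.0.0  path d0:H1→d1:-→d2:-→d3:-→d4:-→d5:-→d6:-→d7:-→d8:-→d9:-→d10:-→d11:-→d12:H3  best=H3
  del 0.0.0.0/0 (clear depth 0)
  ? 226.178.0.0  path d0:-→d1:-→d2:-→d3:-→d4:-→d5:-→d6:-→d7:-→d8:-→d9:-→d10:-→d11:-→d12:-→d13:-→d14:-→d15:H4→d16:-→d17:-  best=H4
  ? 226.178.0.99  path d0:-→d1:-→d2:-→d3:-→d4:-→d5:-→d6:-→d7:-→d8:-→d9:-→d10:-→d11:-→d12:-→d13:-→d14:-→d15:H4→d16:-→d17:-  best=H4
  ? 173.96.175.213  path d0:-→d1:-→d2:-→d3:-→d4:-→d5:-→d6:-→d7:-→d8:-→d9:-→d10:-→d11:-→d12:H3  best=H3
  add 118.233.104.224/30 -> H3 at depth 30
  del 226.178.0.0/15 (clear depth 15)
  add 118.233.0.0/16 -> H4 at depth 16
  ? 173.103.67.249  path d0:-→d1:-→d2:-→d3:-→d4:-→d5:-→d6:-→d7:-→d8:-→d9:-→d10:-→d11:-→d12:H3  best=H3
  add 118.233.104.0/22 -> H3 at depth 22
  add 160.0.0.0/3 -> H2 at depth 3
  add 224.0.0.0/4 -> H0 at depth 4
  add 118.233.104.226/31 -> H2 at depth 31
  add 226.0.0.0/8 -> H2 at depth 8
  add 226.178.85.240/28 -> H3 at depth 28
  ? 118.233.104.226  path d0:-→d1:-→d2:-→d3:-→d4:-→d5:-→d6:-→d7:-→d8:-→d9:-→d10:-→d11:-→d12:-→d13:-→d14:-→d15:-→d16:H4→d17:-→d18:-→d19:-→d20:-→d21:-→d22:H3→d23:-→d24:-→d25:-→d26:-→d27:-→d28:H1→d29:-→d30:H3→d31:H2  best=H2
  ? 118.233.104.5  path d0:-→d1:-→d2:-→d3:-→d4:-→d5:-→d6:-→d7:-→d8:-→d9:-→d10:-→d11:-→d12:-→d13:-→d14:-→d15:-→d16:H4→d17:-→d18:-→d19:-→d20:-→d21:-→d22:H3→d23:-→d24:-  best=H3
  ? 173.96.0.57  path d0:-→d1:-→d2:-→d3:H2→d4:-→d5:-→d6:-→d7:-→d8:-→d9:-→d10:-→d11:-→d12:H3  best=H3
  del 118.233.0.0/16 (clear depth 16)
  add 226.178.80.0/20 -> H0 at depth 20
  add 226.178.0.0/16 -> H3 at depth 16
  ? 226.0.0.13  path d0:-→d1:-→d2:-→d3:-→d4:H0→d5:-→d6:-→d7:-→d8:H2  best=H2
  add 118.233.104.226/32 -> H3 at depth 32
  ? 226.178.85.240  path d0:-→d1:-→d2:-→d3:-→d4:H0→d5:-→d6:-→d7:-→d8:H2→d9:-→d10:-→d11:-→d12:-→d13:-→d14:-→d15:-→d16:H3→d17:-→d18:-→d19:-→d20:H0→d21:-→d22:-→d23:-→d24:-→d25:-→d26:-→d27:-→d28:H3  best=H3
  add 173.109.86.0/27 -> H2 at depth 27

== LOOKUPS ==
["H3","H3","H4","H3","H4","H4","H3","H3","H2","H3","H3","H2","H3"]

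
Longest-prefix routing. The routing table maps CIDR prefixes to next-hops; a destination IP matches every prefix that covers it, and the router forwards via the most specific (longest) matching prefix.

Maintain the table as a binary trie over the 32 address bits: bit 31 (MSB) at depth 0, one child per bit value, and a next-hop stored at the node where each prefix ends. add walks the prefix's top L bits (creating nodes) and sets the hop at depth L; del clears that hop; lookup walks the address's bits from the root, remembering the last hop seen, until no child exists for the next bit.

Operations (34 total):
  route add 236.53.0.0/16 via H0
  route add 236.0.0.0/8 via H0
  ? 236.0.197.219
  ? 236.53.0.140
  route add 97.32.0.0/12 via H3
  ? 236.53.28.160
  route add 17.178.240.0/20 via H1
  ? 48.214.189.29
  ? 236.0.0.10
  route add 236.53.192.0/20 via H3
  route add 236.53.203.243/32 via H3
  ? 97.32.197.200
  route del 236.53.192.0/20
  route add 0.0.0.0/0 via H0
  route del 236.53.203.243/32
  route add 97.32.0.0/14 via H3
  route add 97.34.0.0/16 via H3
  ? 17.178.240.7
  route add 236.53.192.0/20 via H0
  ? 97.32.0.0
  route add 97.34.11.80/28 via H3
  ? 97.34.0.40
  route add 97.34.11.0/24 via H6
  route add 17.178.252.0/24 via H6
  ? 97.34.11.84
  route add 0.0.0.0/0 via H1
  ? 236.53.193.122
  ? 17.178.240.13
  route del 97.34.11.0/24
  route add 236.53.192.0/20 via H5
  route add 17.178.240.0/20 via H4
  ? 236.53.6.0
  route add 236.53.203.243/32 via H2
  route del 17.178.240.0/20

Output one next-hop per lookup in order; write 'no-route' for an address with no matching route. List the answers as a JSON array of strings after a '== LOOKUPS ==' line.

Apply in order:
  + 236.53.0.0/16 (H0) depth=16
  + 236.0.0.0/8 (H0) depth=8
  lookup 236.0.197.219: bits 1110110000 walk d0:-→d1:-→d2:-→d3:-→d4:-→d5:-→d6:-→d7:-→d8:H0→d9:-→d10:- -> H0
  lookup 236.53.0.140: bits 1110110000110101 walk d0:-→d1:-→d2:-→d3:-→d4:-→d5:-→d6:-→d7:-→d8:H0→d9:-→d10:-→d11:-→d12:-→d13:-→d14:-→d15:-→d16:H0 -> H0
  + 97.32.0.0/12 (H3) depth=12
  lookup 236.53.28.160: bits 1110110000110101 walk d0:-→d1:-→d2:-→d3:-→d4:-→d5:-→d6:-→d7:-→d8:H0→d9:-→d10:-→d11:-→d12:-→d13:-→d14:-→d15:-→d16:H0 -> H0
  + 17.178.240.0/20 (H1) depth=20
  lookup 48.214.189.29: bits 00 walk d0:-→d1:-→d2:- -> no-route
  lookup 236.0.0.10: bits 1110110000 walk d0:-→d1:-→d2:-→d3:-→d4:-→d5:-→d6:-→d7:-→d8:H0→d9:-→d10:- -> H0
  + 236.53.192.0/20 (H3) depth=20
  + 236.53.203.243/32 (H3) depth=32
  lookup 97.32.197.200: bits 011000010010 walk d0:-→d1:-→d2:-→d3:-→d4:-→d5:-→d6:-→d7:-→d8:-→d9:-→d10:-→d11:-→d12:H3 -> H3
  - 236.53.192.0/20 clear@20
  + 0.0.0.0/0 (H0) depth=0
  - 236.53.203.243/32 clear@32
  + 97.32.0.0/14 (H3) depth=14
  + 97.34.0.0/16 (H3) depth=16
  lookup 17.178.240.7: bits 00010001101100101111 walk d0:H0→d1:-→d2:-→d3:-→d4:-→d5:-→d6:-→d7:-→d8:-→d9:-→d10:-→d11:-→d12:-→d13:-→d14:-→d15:-→d16:-→d17:-→d18:-→d19:-→d20:H1 -> H1
  + 236.53.192.0/20 (H0) depth=20
  lookup 97.32.0.0: bits 01100001001000 walk d0:H0→d1:-→d2:-→d3:-→d4:-→d5:-→d6:-→d7:-→d8:-→d9:-→d10:-→d11:-→d12:H3→d13:-→d14:H3 -> H3
  + 97.34.11.80/28 (H3) depth=28
  lookup 97.34.0.40: bits 01100001001000100000 walk d0:H0→d1:-→d2:-→d3:-→d4:-→d5:-→d6:-→d7:-→d8:-→d9:-→d10:-→d11:-→d12:H3→d13:-→d14:H3→d15:-→d16:H3→d17:-→d18:-→d19:-→d20:- -> H3
  + 97.34.11.0/24 (H6) depth=24
  + 17.178.252.0/24 (H6) depth=24
  lookup 97.34.11.84: bits 0110000100100010000010110101 walk d0:H0→d1:-→d2:-→d3:-→d4:-→d5:-→d6:-→d7:-→d8:-→d9:-→d10:-→d11:-→d12:H3→d13:-→d14:H3→d15:-→d16:H3→d17:-→d18:-→d19:-→d20:-→d21:-→d22:-→d23:-→d24:H6→d25:-→d26:-→d27:-→d28:H3 -> H3
  + 0.0.0.0/0 (H1) depth=0
  lookup 236.53.193.122: bits 11101100001101011100 walk d0:H1→d1:-→d2:-→d3:-→d4:-→d5:-→d6:-→d7:-→d8:H0→d9:-→d10:-→d11:-→d12:-→d13:-→d14:-→d15:-→d16:H0→d17:-→d18:-→d19:-→d20:H0 -> H0
  lookup 17.178.240.13: bits 00010001101100101111 walk d0:H1→d1:-→d2:-→d3:-→d4:-→d5:-→d6:-→d7:-→d8:-→d9:-→d10:-→d11:-→d12:-→d13:-→d14:-→d15:-→d16:-→d17:-→d18:-→d19:-→d20:H1 -> H1
  - 97.34.11.0/24 clear@24
  + 236.53.192.0/20 (H5) depth=20
  + 17.178.240.0/20 (H4) depth=20
  lookup 236.53.6.0: bits 1110110000110101 walk d0:H1→d1:-→d2:-→d3:-→d4:-→d5:-→d6:-→d7:-→d8:H0→d9:-→d10:-→d11:-→d12:-→d13:-→d14:-→d15:-→d16:H0 -> H0
  + 236.53.203.243/32 (H2) depth=32
  - 17.178.240.0/20 clear@20

== LOOKUPS ==
["H0","H0","H0","no-route","H0","H3","H1","H3","H3","H3","H0","H1","H0"]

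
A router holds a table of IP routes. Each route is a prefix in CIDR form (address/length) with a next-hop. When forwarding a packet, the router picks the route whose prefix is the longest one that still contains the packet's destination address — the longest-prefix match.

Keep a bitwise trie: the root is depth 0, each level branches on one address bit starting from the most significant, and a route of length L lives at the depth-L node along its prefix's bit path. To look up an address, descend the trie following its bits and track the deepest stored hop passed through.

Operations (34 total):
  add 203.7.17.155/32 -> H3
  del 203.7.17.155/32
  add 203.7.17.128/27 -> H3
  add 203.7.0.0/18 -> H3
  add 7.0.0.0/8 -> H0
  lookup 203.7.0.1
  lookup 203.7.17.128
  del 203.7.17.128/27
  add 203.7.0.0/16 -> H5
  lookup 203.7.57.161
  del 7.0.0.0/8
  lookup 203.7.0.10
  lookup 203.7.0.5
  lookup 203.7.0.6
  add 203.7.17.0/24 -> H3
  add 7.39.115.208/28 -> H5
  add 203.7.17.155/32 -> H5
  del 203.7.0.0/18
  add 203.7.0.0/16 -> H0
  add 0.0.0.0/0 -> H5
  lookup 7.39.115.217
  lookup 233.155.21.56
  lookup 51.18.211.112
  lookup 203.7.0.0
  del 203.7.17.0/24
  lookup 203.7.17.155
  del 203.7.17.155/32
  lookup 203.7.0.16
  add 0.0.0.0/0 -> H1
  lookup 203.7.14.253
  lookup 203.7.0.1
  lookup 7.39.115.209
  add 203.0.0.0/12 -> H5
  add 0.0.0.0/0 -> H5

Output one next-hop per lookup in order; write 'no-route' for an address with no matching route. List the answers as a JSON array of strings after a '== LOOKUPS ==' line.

Process each operation:
  + 203.7.17.155/32 (H3) depth=32
  - 203.7.17.155/32 clear@32
  + 203.7.17.128/27 (H3) depth=27
  + 203.7.0.0/18 (H3) depth=18
  + 7.0.0.0/8 (H0) depth=8
  ? 203.7.0.1  path d0:-→d1:-→d2:-→d3:-→d4:-→d5:-→d6:-→d7:-→d8:-→d9:-→d10:-→d11:-→d12:-→d13:-→d14:-→d15:-→d16:-→d17:-→d18:H3→d19:-  best=H3
  ? 203.7.17.128  path d0:-→d1:-→d2:-→d3:-→d4:-→d5:-→d6:-→d7:-→d8:-→d9:-→d10:-→d11:-→d12:-→d13:-→d14:-→d15:-→d16:-→d17:-→d18:H3→d19:-→d20:-→d21:-→d22:-→d23:-→d24:-→d25:-→d26:-→d27:H3  best=H3
  - 203.7.17.128/27 clear@27
  + 203.7.0.0/16 (H5) depth=16
  ? 203.7.57.161  path d0:-→d1:-→d2:-→d3:-→d4:-→d5:-→d6:-→d7:-→d8:-→d9:-→d10:-→d11:-→d12:-→d13:-→d14:-→d15:-→d16:H5→d17:-→d18:H3  best=H3
  - 7.0.0.0/8 clear@8
  ? 203.7.0.10  path d0:-→d1:-→d2:-→d3:-→d4:-→d5:-→d6:-→d7:-→d8:-→d9:-→d10:-→d11:-→d12:-→d13:-→d14:-→d15:-→d16:H5→d17:-→d18:H3→d19:-  best=H3
  ? 203.7.0.5  path d0:-→d1:-→d2:-→d3:-→d4:-→d5:-→d6:-→d7:-→d8:-→d9:-→d10:-→d11:-→d12:-→d13:-→d14:-→d15:-→d16:H5→d17:-→d18:H3→d19:-  best=H3
  ? 203.7.0.6  path d0:-→d1:-→d2:-→d3:-→d4:-→d5:-→d6:-→d7:-→d8:-→d9:-→d10:-→d11:-→d12:-→d13:-→d14:-→d15:-→d16:H5→d17:-→d18:H3→d19:-  best=H3
  + 203.7.17.0/24 (H3) depth=24
  + 7.39.115.208/28 (H5) depth=28
  + 203.7.17.155/32 (H5) depth=32
  - 203.7.0.0/18 clear@18
  + 203.7.0.0/16 (H0) depth=16
  + 0.0.0.0/0 (H5) depth=0
  ? 7.39.115.217  path d0:H5→d1:-→d2:-→d3:-→d4:-→d5:-→d6:-→d7:-→d8:-→d9:-→d10:-→d11:-→d12:-→d13:-→d14:-→d15:-→d16:-→d17:-→d18:-→d19:-→d20:-→d21:-→d22:-→d23:-→d24:-→d25:-→d26:-→d27:-→d28:H5  best=H5
  ? 233.155.21.56  path d0:H5→d1:-→d2:-  best=H5
  ? 51.18.211.112  path d0:H5→d1:-→d2:-  best=H5
  ? 203.7.0.0  path d0:H5→d1:-→d2:-→d3:-→d4:-→d5:-→d6:-→d7:-→d8:-→d9:-→d10:-→d11:-→d12:-→d13:-→d14:-→d15:-→d16:H0→d17:-→d18:-→d19:-  best=H0
  - 203.7.17.0/24 clear@24
  ? 203.7.17.155  path d0:H5→d1:-→d2:-→d3:-→d4:-→d5:-→d6:-→d7:-→d8:-→d9:-→d10:-→d11:-→d12:-→d13:-→d14:-→d15:-→d16:H0→d17:-→d18:-→d19:-→d20:-→d21:-→d22:-→d23:-→d24:-→d25:-→d26:-→d27:-→d28:-→d29:-→d30:-→d31:-→d32:H5  best=H5
  - 203.7.17.155/32 clear@32
  ? 203.7.0.16  path d0:H5→d1:-→d2:-→d3:-→d4:-→d5:-→d6:-→d7:-→d8:-→d9:-→d10:-→d11:-→d12:-→d13:-→d14:-→d15:-→d16:H0→d17:-→d18:-→d19:-  best=H0
  + 0.0.0.0/0 (H1) depth=0
  ? 203.7.14.253  path d0:H1→d1:-→d2:-→d3:-→d4:-→d5:-→d6:-→d7:-→d8:-→d9:-→d10:-→d11:-→d12:-→d13:-→d14:-→d15:-→d16:H0→d17:-→d18:-→d19:-  best=H0
  ? 203.7.0.1  path d0:H1→d1:-→d2:-→d3:-→d4:-→d5:-→d6:-→d7:-→d8:-→d9:-→d10:-→d11:-→d12:-→d13:-→d14:-→d15:-→d16:H0→d17:-→d18:-→d19:-  best=H0
  ? 7.39.115.209  path d0:H1→d1:-→d2:-→d3:-→d4:-→d5:-→d6:-→d7:-→d8:-→d9:-→d10:-→d11:-→d12:-→d13:-→d14:-→d15:-→d16:-→d17:-→d18:-→d19:-→d20:-→d21:-→d22:-→d23:-→d24:-→d25:-→d26:-→d27:-→d28:H5  best=H5
  + 203.0.0.0/12 (H5) depth=12
  + 0.0.0.0/0 (H5) depth=0

== LOOKUPS ==
["H3","H3","H3","H3","H3","H3","H5","H5","H5","H0","H5","H0","H0","H0","H5"]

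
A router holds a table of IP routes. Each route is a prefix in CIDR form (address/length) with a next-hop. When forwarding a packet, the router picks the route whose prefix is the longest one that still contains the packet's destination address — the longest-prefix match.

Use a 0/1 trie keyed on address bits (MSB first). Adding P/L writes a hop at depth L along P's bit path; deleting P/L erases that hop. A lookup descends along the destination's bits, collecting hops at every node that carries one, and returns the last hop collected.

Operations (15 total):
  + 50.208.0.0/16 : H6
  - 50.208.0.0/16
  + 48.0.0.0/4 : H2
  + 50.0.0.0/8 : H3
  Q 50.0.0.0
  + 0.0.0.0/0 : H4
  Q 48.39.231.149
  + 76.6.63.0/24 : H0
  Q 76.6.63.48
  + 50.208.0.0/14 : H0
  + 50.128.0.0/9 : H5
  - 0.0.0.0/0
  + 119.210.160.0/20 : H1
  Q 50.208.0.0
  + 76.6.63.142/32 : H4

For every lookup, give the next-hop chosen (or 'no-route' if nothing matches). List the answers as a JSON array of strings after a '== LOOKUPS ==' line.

Apply in order:
  + 50.208.0.0/16 (H6) depth=16
  - 50.208.0.0/16 clear@16
  + 48.0.0.0/4 (H2) depth=4
  + 50.0.0.0/8 (H3) depth=8
  lookup 50.0.0.0: bits 00110010 walk d0:-→d1:-→d2:-→d3:-→d4:H2→d5:-→d6:-→d7:-→d8:H3 -> H3
  + 0.0.0.0/0 (H4) depth=0
  lookup 48.39.231.149: bits 001100 walk d0:H4→d1:-→d2:-→d3:-→d4:H2→d5:-→d6:- -> H2
  + 76.6.63.0/24 (H0) depth=24
  lookup 76.6.63.48: bits 010011000000011000111111 walk d0:H4→d1:-→d2:-→d3:-→d4:-→d5:-→d6:-→d7:-→d8:-→d9:-→d10:-→d11:-→d12:-→d13:-→d14:-→d15:-→d16:-→d17:-→d18:-→d19:-→d20:-→d21:-→d22:-→d23:-→d24:H0 -> H0
  + 50.208.0.0/14 (H0) depth=14
  + 50.128.0.0/9 (H5) depth=9
  - 0.0.0.0/0 clear@0
  + 119.210.160.0/20 (H1) depth=20
  lookup 50.208.0.0: bits 0011001011010000 walk d0:-→d1:-→d2:-→d3:-→d4:H2→d5:-→d6:-→d7:-→d8:H3→d9:H5→d10:-→d11:-→d12:-→d13:-→d14:H0→d15:-→d16:- -> H0
  + 76.6.63.142/32 (H4) depth=32

== LOOKUPS ==
["H3","H2","H0","H0"]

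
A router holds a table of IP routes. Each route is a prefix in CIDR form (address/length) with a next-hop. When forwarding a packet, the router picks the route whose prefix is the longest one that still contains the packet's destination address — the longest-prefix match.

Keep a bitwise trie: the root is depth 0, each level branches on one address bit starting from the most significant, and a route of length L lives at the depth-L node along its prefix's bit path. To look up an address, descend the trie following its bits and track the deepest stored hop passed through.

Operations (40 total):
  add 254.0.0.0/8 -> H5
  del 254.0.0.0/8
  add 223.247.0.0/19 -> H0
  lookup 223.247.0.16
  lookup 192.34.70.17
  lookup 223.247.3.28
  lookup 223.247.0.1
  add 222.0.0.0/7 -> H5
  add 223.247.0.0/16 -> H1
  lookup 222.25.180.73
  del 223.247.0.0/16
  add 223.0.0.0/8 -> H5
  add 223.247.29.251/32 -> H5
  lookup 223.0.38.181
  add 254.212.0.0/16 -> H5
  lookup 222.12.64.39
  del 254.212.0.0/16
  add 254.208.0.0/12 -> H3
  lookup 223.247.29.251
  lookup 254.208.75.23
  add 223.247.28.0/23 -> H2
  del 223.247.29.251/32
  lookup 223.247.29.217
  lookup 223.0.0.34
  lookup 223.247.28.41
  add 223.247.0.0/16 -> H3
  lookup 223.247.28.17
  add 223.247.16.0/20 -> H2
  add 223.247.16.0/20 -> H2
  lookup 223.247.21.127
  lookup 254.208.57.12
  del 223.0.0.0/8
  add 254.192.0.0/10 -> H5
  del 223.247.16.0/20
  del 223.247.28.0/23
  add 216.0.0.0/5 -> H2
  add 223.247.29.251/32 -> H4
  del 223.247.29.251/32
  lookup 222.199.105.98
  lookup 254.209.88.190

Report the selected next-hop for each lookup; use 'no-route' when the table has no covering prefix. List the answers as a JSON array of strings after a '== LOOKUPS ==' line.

Trace:
  + 254.0.0.0/8 (H5) depth=8
  del 254.0.0.0/8 (clear depth 8)
  + 223.247.0.0/19 (H0) depth=19
  Q 223.247.0.16: descend 1101111111110111000 ; hops seen [H0] ; pick H0
  Q 192.34.70.17: descend 110 ; hops seen [∅] ; pick no-route
  Q 223.247.3.28: descend 1101111111110111000 ; hops seen [H0] ; pick H0
  Q 223.247.0.1: descend 1101111111110111000 ; hops seen [H0] ; pick H0
  + 222.0.0.0/7 (H5) depth=7
  + 223.247.0.0/16 (H1) depth=16
  Q 222.25.180.73: descend 1101111 ; hops seen [H5] ; pick H5
  del 223.247.0.0/16 (clear depth 16)
  + 223.0.0.0/8 (H5) depth=8
  + 223.247.29.251/32 (H5) depth=32
  Q 223.0.38.181: descend 11011111 ; hops seen [H5,H5] ; pick H5
  + 254.212.0.0/16 (H5) depth=16
  Q 222.12.64.39: descend 1101111 ; hops seen [H5] ; pick H5
  del 254.212.0.0/16 (clear depth 16)
  + 254.208.0.0/12 (H3) depth=12
  Q 223.247.29.251: descend 11011111111101110001110111111011 ; hops seen [H5,H5,H0,H5] ; pick H5
  Q 254.208.75.23: descend 1111111011010 ; hops seen [H3] ; pick H3
  + 223.247.28.0/23 (H2) depth=23
  del 223.247.29.251/32 (clear depth 32)
  Q 223.247.29.217: descend 11011111111101110001110111 ; hops seen [H5,H5,H0,H2] ; pick H2
  Q 223.0.0.34: descend 11011111 ; hops seen [H5,H5] ; pick H5
  Q 223.247.28.41: descend 11011111111101110001110 ; hops seen [H5,H5,H0,H2] ; pick H2
  + 223.247.0.0/16 (H3) depth=16
  Q 223.247.28.17: descend 11011111111101110001110 ; hops seen [H5,H5,H3,H0,H2] ; pick H2
  + 223.247.16.0/20 (H2) depth=20
  + 223.247.16.0/20 (H2) depth=20
  Q 223.247.21.127: descend 11011111111101110001 ; hops seen [H5,H5,H3,H0,H2] ; pick H2
  Q 254.208.57.12: descend 1111111011010 ; hops seen [H3] ; pick H3
  del 223.0.0.0/8 (clear depth 8)
  + 254.192.0.0/10 (H5) depth=10
  del 223.247.16.0/20 (clear depth 20)
  del 223.247.28.0/23 (clear depth 23)
  + 216.0.0.0/5 (H2) depth=5
  + 223.247.29.251/32 (H4) depth=32
  del 223.247.29.251/32 (clear depth 32)
  Q 222.199.105.98: descend 1101111 ; hops seen [H2,H5] ; pick H5
  Q 254.209.88.190: descend 1111111011010 ; hops seen [H5,H3] ; pick H3

== LOOKUPS ==
["H0","no-route","H0","H0","H5","H5","H5","H5","H3","H2","H5","H2","H2","H2","H3","H5","H3"]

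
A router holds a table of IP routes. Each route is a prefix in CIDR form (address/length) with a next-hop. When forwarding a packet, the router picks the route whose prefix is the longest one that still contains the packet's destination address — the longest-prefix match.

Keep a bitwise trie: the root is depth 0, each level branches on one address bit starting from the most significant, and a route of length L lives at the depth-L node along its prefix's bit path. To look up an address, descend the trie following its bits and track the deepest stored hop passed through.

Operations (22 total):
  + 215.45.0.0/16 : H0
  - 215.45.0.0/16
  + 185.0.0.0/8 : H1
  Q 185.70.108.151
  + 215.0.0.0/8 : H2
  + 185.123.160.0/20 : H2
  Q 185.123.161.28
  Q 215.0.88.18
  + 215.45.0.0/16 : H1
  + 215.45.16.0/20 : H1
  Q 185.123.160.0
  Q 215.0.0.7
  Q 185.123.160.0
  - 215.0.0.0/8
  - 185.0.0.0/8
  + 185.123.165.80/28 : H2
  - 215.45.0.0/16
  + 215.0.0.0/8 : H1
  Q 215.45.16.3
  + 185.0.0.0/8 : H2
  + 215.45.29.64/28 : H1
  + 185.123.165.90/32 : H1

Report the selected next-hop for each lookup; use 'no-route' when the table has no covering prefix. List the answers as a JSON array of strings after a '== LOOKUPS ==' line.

Trace:
  + 215.45.0.0/16 (H0) depth=16
  del 215.45.0.0/16 (clear depth 16)
  + 185.0.0.0/8 (H1) depth=8
  lookup 185.70.108.151: bits 10111001 walk d0:-→d1:-→d2:-→d3:-→d4:-→d5:-→d6:-→d7:-→d8:H1 -> H1
  + 215.0.0.0/8 (H2) depth=8
  + 185.123.160.0/20 (H2) depth=20
  lookup 185.123.161.28: bits 10111001011110111010 walk d0:-→d1:-→d2:-→d3:-→d4:-→d5:-→d6:-→d7:-→d8:H1→d9:-→d10:-→d11:-→d12:-→d13:-→d14:-→d15:-→d16:-→d17:-→d18:-→d19:-→d20:H2 -> H2
  lookup 215.0.88.18: bits 1101011100 walk d0:-→d1:-→d2:-→d3:-→d4:-→d5:-→d6:-→d7:-→d8:H2→d9:-→d10:- -> H2
  + 215.45.0.0/16 (H1) depth=16
  + 215.45.16.0/20 (H1) depth=20
  lookup 185.123.160.0: bits 10111001011110111010 walk d0:-→d1:-→d2:-→d3:-→d4:-→d5:-→d6:-→d7:-→d8:H1→d9:-→d10:-→d11:-→d12:-→d13:-→d14:-→d15:-→d16:-→d17:-→d18:-→d19:-→d20:H2 -> H2
  lookup 215.0.0.7: bits 1101011100 walk d0:-→d1:-→d2:-→d3:-→d4:-→d5:-→d6:-→d7:-→d8:H2→d9:-→d10:- -> H2
  lookup 185.123.160.0: bits 10111001011110111010 walk d0:-→d1:-→d2:-→d3:-→d4:-→d5:-→d6:-→d7:-→d8:H1→d9:-→d10:-→d11:-→d12:-→d13:-→d14:-→d15:-→d16:-→d17:-→d18:-→d19:-→d20:H2 -> H2
  del 215.0.0.0/8 (clear depth 8)
  del 185.0.0.0/8 (clear depth 8)
  + 185.123.165.80/28 (H2) depth=28
  del 215.45.0.0/16 (clear depth 16)
  + 215.0.0.0/8 (H1) depth=8
  lookup 215.45.16.3: bits 11010111001011010001 walk d0:-→d1:-→d2:-→d3:-→d4:-→d5:-→d6:-→d7:-→d8:H1→d9:-→d10:-→d11:-→d12:-→d13:-→d14:-→d15:-→d16:-→d17:-→d18:-→d19:-→d20:H1 -> H1
  + 185.0.0.0/8 (H2) depth=8
  + 215.45.29.64/28 (H1) depth=28
  + 185.123.165.90/32 (H1) depth=32

== LOOKUPS ==
["H1","H2","H2","H2","H2","H2","H1"]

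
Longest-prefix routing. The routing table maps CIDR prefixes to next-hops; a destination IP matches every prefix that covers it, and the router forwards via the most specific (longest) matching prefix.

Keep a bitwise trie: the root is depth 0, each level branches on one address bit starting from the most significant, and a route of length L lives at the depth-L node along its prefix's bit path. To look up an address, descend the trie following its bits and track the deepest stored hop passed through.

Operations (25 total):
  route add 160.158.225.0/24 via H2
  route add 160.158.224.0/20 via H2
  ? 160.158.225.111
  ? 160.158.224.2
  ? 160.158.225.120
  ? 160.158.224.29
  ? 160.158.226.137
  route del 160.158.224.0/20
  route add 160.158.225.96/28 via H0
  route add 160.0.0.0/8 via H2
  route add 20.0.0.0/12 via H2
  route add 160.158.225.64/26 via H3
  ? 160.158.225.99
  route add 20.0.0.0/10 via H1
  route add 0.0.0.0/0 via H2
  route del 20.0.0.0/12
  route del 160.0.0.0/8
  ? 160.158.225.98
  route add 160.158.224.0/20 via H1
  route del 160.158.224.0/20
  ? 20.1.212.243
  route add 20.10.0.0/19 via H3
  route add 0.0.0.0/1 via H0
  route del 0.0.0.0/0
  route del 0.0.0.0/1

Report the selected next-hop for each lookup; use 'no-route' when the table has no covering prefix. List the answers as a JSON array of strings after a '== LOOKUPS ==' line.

Process each operation:
  + 160.158.225.0/24 (H2) depth=24
  + 160.158.224.0/20 (H2) depth=20
  lookup 160.158.225.111: bits 101000001001111011100001 walk d0:-→d1:-→d2:-→d3:-→d4:-→d5:-→d6:-→d7:-→d8:-→d9:-→d10:-→d11:-→d12:-→d13:-→d14:-→d15:-→d16:-→d17:-→d18:-→d19:-→d20:H2→d21:-→d22:-→d23:-→d24:H2 -> H2
  lookup 160.158.224.2: bits 10100000100111101110000 walk d0:-→d1:-→d2:-→d3:-→d4:-→d5:-→d6:-→d7:-→d8:-→d9:-→d10:-→d11:-→d12:-→d13:-→d14:-→d15:-→d16:-→d17:-→d18:-→d19:-→d20:H2→d21:-→d22:-→d23:- -> H2
  lookup 160.158.225.120: bits 101000001001111011100001 walk d0:-→d1:-→d2:-→d3:-→d4:-→d5:-→d6:-→d7:-→d8:-→d9:-→d10:-→d11:-→d12:-→d13:-→d14:-→d15:-→d16:-→d17:-→d18:-→d19:-→d20:H2→d21:-→d22:-→d23:-→d24:H2 -> H2
  lookup 160.158.224.29: bits 10100000100111101110000 walk d0:-→d1:-→d2:-→d3:-→d4:-→d5:-→d6:-→d7:-→d8:-→d9:-→d10:-→d11:-→d12:-→d13:-→d14:-→d15:-→d16:-→d17:-→d18:-→d19:-→d20:H2→d21:-→d22:-→d23:- -> H2
  lookup 160.158.226.137: bits 1010000010011110111000 walk d0:-→d1:-→d2:-→d3:-→d4:-→d5:-→d6:-→d7:-→d8:-→d9:-→d10:-→d11:-→d12:-→d13:-→d14:-→d15:-→d16:-→d17:-→d18:-→d19:-→d20:H2→d21:-→d22:- -> H2
  del 160.158.224.0/20 (clear depth 20)
  + 160.158.225.96/28 (H0) depth=28
  + 160.0.0.0/8 (H2) depth=8
  + 20.0.0.0/12 (H2) depth=12
  + 160.158.225.64/26 (H3) depth=26
  lookup 160.158.225.99: bits 1010000010011110111000010110 walk d0:-→d1:-→d2:-→d3:-→d4:-→d5:-→d6:-→d7:-→d8:H2→d9:-→d10:-→d11:-→d12:-→d13:-→d14:-→d15:-→d16:-→d17:-→d18:-→d19:-→d20:-→d21:-→d22:-→d23:-→d24:H2→d25:-→d26:H3→d27:-→d28:H0 -> H0
  + 20.0.0.0/10 (H1) depth=10
  + 0.0.0.0/0 (H2) depth=0
  del 20.0.0.0/12 (clear depth 12)
  del 160.0.0.0/8 (clear depth 8)
  lookup 160.158.225.98: bits 1010000010011110111000010110 walk d0:H2→d1:-→d2:-→d3:-→d4:-→d5:-→d6:-→d7:-→d8:-→d9:-→d10:-→d11:-→d12:-→d13:-→d14:-→d15:-→d16:-→d17:-→d18:-→d19:-→d20:-→d21:-→d22:-→d23:-→d24:H2→d25:-→d26:H3→d27:-→d28:H0 -> H0
  + 160.158.224.0/20 (H1) depth=20
  del 160.158.224.0/20 (clear depth 20)
  lookup 20.1.212.243: bits 000101000000 walk d0:H2→d1:-→d2:-→d3:-→d4:-→d5:-→d6:-→d7:-→d8:-→d9:-→d10:H1→d11:-→d12:- -> H1
  + 20.10.0.0/19 (H3) depth=19
  + 0.0.0.0/1 (H0) depth=1
  del 0.0.0.0/0 (clear depth 0)
  del 0.0.0.0/1 (clear depth 1)

== LOOKUPS ==
["H2","H2","H2","H2","H2","H0","H0","H1"]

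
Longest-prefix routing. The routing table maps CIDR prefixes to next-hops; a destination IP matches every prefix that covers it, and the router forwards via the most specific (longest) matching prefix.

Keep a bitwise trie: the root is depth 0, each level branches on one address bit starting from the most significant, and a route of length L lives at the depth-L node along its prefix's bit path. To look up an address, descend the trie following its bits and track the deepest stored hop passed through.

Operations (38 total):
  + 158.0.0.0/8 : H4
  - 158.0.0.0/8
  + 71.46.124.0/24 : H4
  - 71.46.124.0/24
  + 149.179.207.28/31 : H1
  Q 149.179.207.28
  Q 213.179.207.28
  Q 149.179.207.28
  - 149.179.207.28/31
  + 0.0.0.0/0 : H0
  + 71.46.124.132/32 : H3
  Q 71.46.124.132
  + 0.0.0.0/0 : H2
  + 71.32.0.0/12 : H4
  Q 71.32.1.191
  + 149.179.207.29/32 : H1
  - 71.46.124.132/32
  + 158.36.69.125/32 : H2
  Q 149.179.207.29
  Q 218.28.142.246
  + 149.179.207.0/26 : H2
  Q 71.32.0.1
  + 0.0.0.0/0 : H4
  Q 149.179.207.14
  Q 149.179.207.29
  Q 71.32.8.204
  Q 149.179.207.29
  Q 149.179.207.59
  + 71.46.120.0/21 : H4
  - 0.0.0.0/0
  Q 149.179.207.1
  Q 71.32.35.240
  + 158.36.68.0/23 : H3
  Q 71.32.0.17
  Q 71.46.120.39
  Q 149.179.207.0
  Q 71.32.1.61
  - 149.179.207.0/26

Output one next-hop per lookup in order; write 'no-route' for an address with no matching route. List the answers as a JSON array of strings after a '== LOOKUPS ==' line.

Trace:
  + 158.0.0.0/8 (H4) depth=8
  - 158.0.0.0/8 clear@8
  + 71.46.124.0/24 (H4) depth=24
  - 71.46.124.0/24 clear@24
  + 149.179.207.28/31 (H1) depth=31
  Q 149.179.207.28: descend 1001010110110011110011110001110 ; hops seen [H1] ; pick H1
  Q 213.179.207.28: descend 1 ; hops seen [∅] ; pick no-route
  Q 149.179.207.28: descend 1001010110110011110011110001110 ; hops seen [H1] ; pick H1
  - 149.179.207.28/31 clear@31
  + 0.0.0.0/0 (H0) depth=0
  + 71.46.124.132/32 (H3) depth=32
  Q 71.46.124.132: descend 01000111001011100111110010000100 ; hops seen [H0,H3] ; pick H3
  + 0.0.0.0/0 (H2) depth=0
  + 71.32.0.0/12 (H4) depth=12
  Q 71.32.1.191: descend 010001110010 ; hops seen [H2,H4] ; pick H4
  + 149.179.207.29/32 (H1) depth=32
  - 71.46.124.132/32 clear@32
  + 158.36.69.125/32 (H2) depth=32
  Q 149.179.207.29: descend 10010101101100111100111100011101 ; hops seen [H2,H1] ; pick H1
  Q 218.28.142.246: descend 1 ; hops seen [H2] ; pick H2
  + 149.179.207.0/26 (H2) depth=26
  Q 71.32.0.1: descend 010001110010 ; hops seen [H2,H4] ; pick H4
  + 0.0.0.0/0 (H4) depth=0
  Q 149.179.207.14: descend 100101011011001111001111000 ; hops seen [H4,H2] ; pick H2
  Q 149.179.207.29: descend 10010101101100111100111100011101 ; hops seen [H4,H2,H1] ; pick H1
  Q 71.32.8.204: descend 010001110010 ; hops seen [H4,H4] ; pick H4
  Q 149.179.207.29: descend 10010101101100111100111100011101 ; hops seen [H4,H2,H1] ; pick H1
  Q 149.179.207.59: descend 10010101101100111100111100 ; hops seen [H4,H2] ; pick H2
  + 71.46.120.0/21 (H4) depth=21
  - 0.0.0.0/0 clear@0
  Q 149.179.207.1: descend 100101011011001111001111000 ; hops seen [H2] ; pick H2
  Q 71.32.35.240: descend 010001110010 ; hops seen [H4] ; pick H4
  + 158.36.68.0/23 (H3) depth=23
  Q 71.32.0.17: descend 010001110010 ; hops seen [H4] ; pick H4
  Q 71.46.120.39: descend 010001110010111001111 ; hops seen [H4,H4] ; pick H4
  Q 149.179.207.0: descend 100101011011001111001111000 ; hops seen [H2] ; pick H2
  Q 71.32.1.61: descend 010001110010 ; hops seen [H4] ; pick H4
  - 149.179.207.0/26 clear@26

== LOOKUPS ==
["H1","no-route","H1","H3","H4","H1","H2","H4","H2","H1","H4","H1","H2","H2","H4","H4","H4","H2","H4"]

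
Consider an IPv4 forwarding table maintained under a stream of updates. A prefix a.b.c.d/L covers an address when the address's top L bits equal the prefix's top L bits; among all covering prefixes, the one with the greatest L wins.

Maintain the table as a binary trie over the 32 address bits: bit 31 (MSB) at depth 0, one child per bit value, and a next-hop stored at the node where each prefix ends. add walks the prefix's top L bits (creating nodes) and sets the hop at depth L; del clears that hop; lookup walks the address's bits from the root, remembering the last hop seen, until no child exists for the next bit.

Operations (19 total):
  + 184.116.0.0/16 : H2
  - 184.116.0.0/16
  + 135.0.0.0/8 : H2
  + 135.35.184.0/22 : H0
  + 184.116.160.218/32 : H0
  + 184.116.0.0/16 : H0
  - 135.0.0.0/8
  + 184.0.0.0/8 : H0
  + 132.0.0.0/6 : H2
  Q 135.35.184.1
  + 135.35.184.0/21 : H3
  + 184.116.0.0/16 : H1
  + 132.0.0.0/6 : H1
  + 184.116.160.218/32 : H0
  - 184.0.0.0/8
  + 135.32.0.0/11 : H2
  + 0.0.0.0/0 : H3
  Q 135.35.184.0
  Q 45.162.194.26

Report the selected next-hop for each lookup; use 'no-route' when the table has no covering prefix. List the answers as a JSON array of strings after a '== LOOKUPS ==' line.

Process each operation:
  + 184.116.0.0/16 (H2) depth=16
  del 184.116.0.0/16 (clear depth 16)
  + 135.0.0.0/8 (H2) depth=8
  + 135.35.184.0/22 (H0) depth=22
  + 184.116.160.218/32 (H0) depth=32
  + 184.116.0.0/16 (H0) depth=16
  del 135.0.0.0/8 (clear depth 8)
  + 184.0.0.0/8 (H0) depth=8
  + 132.0.0.0/6 (H2) depth=6
  ? 135.35.184.1  path d0:-→d1:-→d2:-→d3:-→d4:-→d5:-→d6:H2→d7:-→d8:-→d9:-→d10:-→d11:-→d12:-→d13:-→d14:-→d15:-→d16:-→d17:-→d18:-→d19:-→d20:-→d21:-→d22:H0  best=H0
  + 135.35.184.0/21 (H3) depth=21
  + 184.116.0.0/16 (H1) depth=16
  + 132.0.0.0/6 (H1) depth=6
  + 184.116.160.218/32 (H0) depth=32
  del 184.0.0.0/8 (clear depth 8)
  + 135.32.0.0/11 (H2) depth=11
  + 0.0.0.0/0 (H3) depth=0
  ? 135.35.184.0  path d0:H3→d1:-→d2:-→d3:-→d4:-→d5:-→d6:H1→d7:-→d8:-→d9:-→d10:-→d11:H2→d12:-→d13:-→d14:-→d15:-→d16:-→d17:-→d18:-→d19:-→d20:-→d21:H3→d22:H0  best=H0
  ? 45.162.194.26  path d0:H3  best=H3

== LOOKUPS ==
["H0","H0","H3"]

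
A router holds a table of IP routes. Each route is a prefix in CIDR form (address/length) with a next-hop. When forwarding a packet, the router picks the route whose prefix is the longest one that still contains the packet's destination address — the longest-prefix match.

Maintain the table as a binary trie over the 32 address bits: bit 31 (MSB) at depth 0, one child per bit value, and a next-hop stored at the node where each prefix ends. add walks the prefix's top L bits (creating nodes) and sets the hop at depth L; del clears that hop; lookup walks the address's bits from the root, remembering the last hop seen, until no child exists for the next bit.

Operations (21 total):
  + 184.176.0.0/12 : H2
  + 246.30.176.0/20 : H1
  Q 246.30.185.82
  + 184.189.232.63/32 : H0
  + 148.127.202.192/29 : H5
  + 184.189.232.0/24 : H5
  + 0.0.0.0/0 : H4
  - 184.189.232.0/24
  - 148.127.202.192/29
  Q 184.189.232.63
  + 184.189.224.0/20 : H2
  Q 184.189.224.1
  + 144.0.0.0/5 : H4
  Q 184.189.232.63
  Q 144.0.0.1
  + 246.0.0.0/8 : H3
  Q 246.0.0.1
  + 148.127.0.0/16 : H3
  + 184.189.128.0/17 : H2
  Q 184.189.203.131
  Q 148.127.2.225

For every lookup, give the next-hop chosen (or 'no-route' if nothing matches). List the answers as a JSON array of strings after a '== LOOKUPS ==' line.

Trace:
  + 184.176.0.0/12 (H2) depth=12
  + 246.30.176.0/20 (H1) depth=20
  Q 246.30.185.82: descend 11110110000111101011 ; hops seen [H1] ; pick H1
  + 184.189.232.63/32 (H0) depth=32
  + 148.127.202.192/29 (H5) depth=29
  + 184.189.232.0/24 (H5) depth=24
  + 0.0.0.0/0 (H4) depth=0
  - 184.189.232.0/24 clear@24
  - 148.127.202.192/29 clear@29
  Q 184.189.232.63: descend 10111000101111011110100000111111 ; hops seen [H4,H2,H0] ; pick H0
  + 184.189.224.0/20 (H2) depth=20
  Q 184.189.224.1: descend 10111000101111011110 ; hops seen [H4,H2,H2] ; pick H2
  + 144.0.0.0/5 (H4) depth=5
  Q 184.189.232.63: descend 10111000101111011110100000111111 ; hops seen [H4,H2,H2,H0] ; pick H0
  Q 144.0.0.1: descend 10010 ; hops seen [H4,H4] ; pick H4
  + 246.0.0.0/8 (H3) depth=8
  Q 246.0.0.1: descend 11110110000 ; hops seen [H4,H3] ; pick H3
  + 148.127.0.0/16 (H3) depth=16
  + 184.189.128.0/17 (H2) depth=17
  Q 184.189.203.131: descend 101110001011110111 ; hops seen [H4,H2,H2] ; pick H2
  Q 148.127.2.225: descend 1001010001111111 ; hops seen [H4,H4,H3] ; pick H3

== LOOKUPS ==
["H1","H0","H2","H0","H4","H3","H2","H3"]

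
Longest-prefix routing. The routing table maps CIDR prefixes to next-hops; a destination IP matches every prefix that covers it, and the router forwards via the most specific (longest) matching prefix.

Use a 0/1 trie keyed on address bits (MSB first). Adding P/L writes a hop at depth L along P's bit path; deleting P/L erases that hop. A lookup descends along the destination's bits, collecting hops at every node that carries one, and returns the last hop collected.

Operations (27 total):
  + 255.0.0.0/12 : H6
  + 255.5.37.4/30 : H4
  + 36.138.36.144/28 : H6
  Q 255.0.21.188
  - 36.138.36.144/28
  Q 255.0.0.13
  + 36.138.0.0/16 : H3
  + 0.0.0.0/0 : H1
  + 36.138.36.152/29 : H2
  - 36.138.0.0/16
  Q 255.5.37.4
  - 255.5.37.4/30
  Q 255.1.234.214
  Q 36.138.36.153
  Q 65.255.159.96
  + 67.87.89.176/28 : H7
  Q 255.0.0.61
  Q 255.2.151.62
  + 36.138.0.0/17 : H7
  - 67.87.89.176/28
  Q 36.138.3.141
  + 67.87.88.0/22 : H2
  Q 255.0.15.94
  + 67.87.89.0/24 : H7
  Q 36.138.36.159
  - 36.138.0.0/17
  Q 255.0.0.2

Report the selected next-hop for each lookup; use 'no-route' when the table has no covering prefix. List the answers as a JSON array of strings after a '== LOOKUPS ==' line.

Trace:
  add 255.0.0.0/12 -> H6 at depth 12
  add 255.5.37.4/30 -> H4 at depth 30
  add 36.138.36.144/28 -> H6 at depth 28
  ? 255.0.21.188  path d0:-→d1:-→d2:-→d3:-→d4:-→d5:-→d6:-→d7:-→d8:-→d9:-→d10:-→d11:-→d12:H6→d13:-  best=H6
  del 36.138.36.144/28 (clear depth 28)
  ? 255.0.0.13  path d0:-→d1:-→d2:-→d3:-→d4:-→d5:-→d6:-→d7:-→d8:-→d9:-→d10:-→d11:-→d12:H6→d13:-  best=H6
  add 36.138.0.0/16 -> H3 at depth 16
  add 0.0.0.0/0 -> H1 at depth 0
  add 36.138.36.152/29 -> H2 at depth 29
  del 36.138.0.0/16 (clear depth 16)
  ? 255.5.37.4  path d0:H1→d1:-→d2:-→d3:-→d4:-→d5:-→d6:-→d7:-→d8:-→d9:-→d10:-→d11:-→d12:H6→d13:-→d14:-→d15:-→d16:-→d17:-→d18:-→d19:-→d20:-→d21:-→d22:-→d23:-→d24:-→d25:-→d26:-→d27:-→d28:-→d29:-→d30:H4  best=H4
  del 255.5.37.4/30 (clear depth 30)
  ? 255.1.234.214  path d0:H1→d1:-→d2:-→d3:-→d4:-→d5:-→d6:-→d7:-→d8:-→d9:-→d10:-→d11:-→d12:H6→d13:-  best=H6
  ? 36.138.36.153  path d0:H1→d1:-→d2:-→d3:-→d4:-→d5:-→d6:-→d7:-→d8:-→d9:-→d10:-→d11:-→d12:-→d13:-→d14:-→d15:-→d16:-→d17:-→d18:-→d19:-→d20:-→d21:-→d22:-→d23:-→d24:-→d25:-→d26:-→d27:-→d28:-→d29:H2  best=H2
  ? 65.255.159.96  path d0:H1→d1:-  best=H1
  add 67.87.89.176/28 -> H7 at depth 28
  ? 255.0.0.61  path d0:H1→d1:-→d2:-→d3:-→d4:-→d5:-→d6:-→d7:-→d8:-→d9:-→d10:-→d11:-→d12:H6→d13:-  best=H6
  ? 255.2.151.62  path d0:H1→d1:-→d2:-→d3:-→d4:-→d5:-→d6:-→d7:-→d8:-→d9:-→d10:-→d11:-→d12:H6→d13:-  best=H6
  add 36.138.0.0/17 -> H7 at depth 17
  del 67.87.89.176/28 (clear depth 28)
  ? 36.138.3.141  path d0:H1→d1:-→d2:-→d3:-→d4:-→d5:-→d6:-→d7:-→d8:-→d9:-→d10:-→d11:-→d12:-→d13:-→d14:-→d15:-→d16:-→d17:H7→d18:-  best=H7
  add 67.87.88.0/22 -> H2 at depth 22
  ? 255.0.15.94  path d0:H1→d1:-→d2:-→d3:-→d4:-→d5:-→d6:-→d7:-→d8:-→d9:-→d10:-→d11:-→d12:H6→d13:-  best=H6
  add 67.87.89.0/24 -> H7 at depth 24
  ? 36.138.36.159  path d0:H1→d1:-→d2:-→d3:-→d4:-→d5:-→d6:-→d7:-→d8:-→d9:-→d10:-→d11:-→d12:-→d13:-→d14:-→d15:-→d16:-→d17:H7→d18:-→d19:-→d20:-→d21:-→d22:-→d23:-→d24:-→d25:-→d26:-→d27:-→d28:-→d29:H2  best=H2
  del 36.138.0.0/17 (clear depth 17)
  ? 255.0.0.2  path d0:H1→d1:-→d2:-→d3:-→d4:-→d5:-→d6:-→d7:-→d8:-→d9:-→d10:-→d11:-→d12:H6→d13:-  best=H6

== LOOKUPS ==
["H6","H6","H4","H6","H2","H1","H6","H6","H7","H6","H2","H6"]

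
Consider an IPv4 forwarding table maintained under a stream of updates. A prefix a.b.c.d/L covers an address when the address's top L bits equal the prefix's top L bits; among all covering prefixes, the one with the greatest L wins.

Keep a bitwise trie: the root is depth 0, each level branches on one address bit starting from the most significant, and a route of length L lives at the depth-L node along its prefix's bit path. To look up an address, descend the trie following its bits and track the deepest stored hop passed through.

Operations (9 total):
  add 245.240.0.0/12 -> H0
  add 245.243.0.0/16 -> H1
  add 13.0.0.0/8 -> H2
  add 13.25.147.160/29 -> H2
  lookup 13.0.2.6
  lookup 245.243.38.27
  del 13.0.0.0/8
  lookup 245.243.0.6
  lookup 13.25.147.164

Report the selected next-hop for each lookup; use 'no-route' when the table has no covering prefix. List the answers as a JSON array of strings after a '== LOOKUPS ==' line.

Process each operation:
  add 245.240.0.0/12 -> H0 at depth 12
  add 245.243.0.0/16 -> H1 at depth 16
  add 13.0.0.0/8 -> H2 at depth 8
  add 13.25.147.160/29 -> H2 at depth 29
  lookup 13.0.2.6: bits 00001101000 walk d0:-→d1:-→d2:-→d3:-→d4:-→d5:-→d6:-→d7:-→d8:H2→d9:-→d10:-→d11:- -> H2
  lookup 245.243.38.27: bits 1111010111110011 walk d0:-→d1:-→d2:-→d3:-→d4:-→d5:-→d6:-→d7:-→d8:-→d9:-→d10:-→d11:-→d12:H0→d13:-→d14:-→d15:-→d16:H1 -> H1
  - 13.0.0.0/8 clear@8
  lookup 245.243.0.6: bits 1111010111110011 walk d0:-→d1:-→d2:-→d3:-→d4:-→d5:-→d6:-→d7:-→d8:-→d9:-→d10:-→d11:-→d12:H0→d13:-→d14:-→d15:-→d16:H1 -> H1
  lookup 13.25.147.164: bits 00001101000110011001001110100 walk d0:-→d1:-→d2:-→d3:-→d4:-→d5:-→d6:-→d7:-→d8:-→d9:-→d10:-→d11:-→d12:-→d13:-→d14:-→d15:-→d16:-→d17:-→d18:-→d19:-→d20:-→d21:-→d22:-→d23:-→d24:-→d25:-→d26:-→d27:-→d28:-→d29:H2 -> H2

== LOOKUPS ==
["H2","H1","H1","H2"]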